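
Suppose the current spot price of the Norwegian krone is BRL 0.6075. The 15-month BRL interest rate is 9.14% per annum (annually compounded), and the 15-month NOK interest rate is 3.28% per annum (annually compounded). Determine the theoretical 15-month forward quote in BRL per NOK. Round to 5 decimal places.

T = 15/12 years.
Growth of 1 BRL over T: (1 + 0.0914)^(15/12) = 1.1155266.
NOK accumulates by (1 + 0.0328)^(15/12) = 1.0411667.
So F = 0.6075 × 1.1155266 / 1.0411667 = 0.6508875 (BRL/NOK).

0.65089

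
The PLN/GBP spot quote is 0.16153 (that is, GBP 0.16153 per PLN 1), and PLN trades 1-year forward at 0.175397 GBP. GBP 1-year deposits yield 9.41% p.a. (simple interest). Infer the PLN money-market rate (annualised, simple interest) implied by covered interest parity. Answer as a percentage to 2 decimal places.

0.76%

T = 1 year.
CIP gives F = S · g_GBP/g_PLN, so g_GBP/g_PLN = 0.175397/0.16153 = 1.0858478.
GBP growth factor: 1 + 0.0941×1 = 1.094100.
Hence g_PLN = 1.0075998.
(1.0075998 − 1)/T = 0.007600, i.e. 0.76%.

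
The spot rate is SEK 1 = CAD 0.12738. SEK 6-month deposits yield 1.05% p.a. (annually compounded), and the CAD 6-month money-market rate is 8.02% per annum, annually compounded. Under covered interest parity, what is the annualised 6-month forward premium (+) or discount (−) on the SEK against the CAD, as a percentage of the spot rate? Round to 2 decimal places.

T = 6/12 years.
F = S · g_CAD/g_SEK = 0.12738 × 1.0393267/1.0052363 = 0.13169982.
(F − S)/S ÷ T = (0.13169982 − 0.12738)/0.12738/(6/12) = 0.067826 → 6.78%.

+6.78%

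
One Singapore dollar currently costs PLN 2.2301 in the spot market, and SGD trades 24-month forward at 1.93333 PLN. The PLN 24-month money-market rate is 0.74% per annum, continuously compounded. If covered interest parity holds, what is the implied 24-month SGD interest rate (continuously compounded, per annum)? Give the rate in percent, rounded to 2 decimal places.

7.88%

T = 2 years.
By CIP, F/S equals the PLN-to-SGD growth ratio: 1.93333/2.2301 = 0.8669252.
PLN growth factor: e^(0.0074×2) = 1.0149101.
So the SGD growth factor = 1.1707009.
r = ln(1.1707009)/2 = 0.078801 → 7.88%.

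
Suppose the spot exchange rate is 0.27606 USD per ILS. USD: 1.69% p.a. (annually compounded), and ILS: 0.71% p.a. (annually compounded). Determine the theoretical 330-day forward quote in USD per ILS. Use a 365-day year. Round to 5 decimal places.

0.27849

T = 330/365 years.
USD accumulates by (1 + 0.0169)^(330/365) = 1.0152671.
Growth of 1 ILS over T: (1 + 0.0071)^(330/365) = 1.006417.
Forward (USD per ILS) = 0.27606 × 1.0152671 / 1.006417 = 0.2784876.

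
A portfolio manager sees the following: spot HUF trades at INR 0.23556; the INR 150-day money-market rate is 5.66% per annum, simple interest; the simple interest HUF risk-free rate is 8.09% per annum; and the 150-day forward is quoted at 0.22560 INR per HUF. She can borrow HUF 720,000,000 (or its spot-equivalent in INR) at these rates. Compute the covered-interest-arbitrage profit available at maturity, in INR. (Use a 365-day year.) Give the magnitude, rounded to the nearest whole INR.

T = 150/365 years.
Invest the HUF and cover forward: 720,000,000 × 1.03324657534 × 0.22560 = INR 167,832,307.73.
Convert at spot and invest in INR: 720,000,000 × 0.23556 × 1.02326027397 = INR 173,548,216.90.
The quoted forward undervalues HUF, so borrow HUF, convert to INR at spot, deposit the INR at 5.66%, and buy HUF forward at 0.22560 to cover the loan.
Profit = 173,548,216.90 − 167,832,307.73 = INR 5,715,909.

INR 5,715,909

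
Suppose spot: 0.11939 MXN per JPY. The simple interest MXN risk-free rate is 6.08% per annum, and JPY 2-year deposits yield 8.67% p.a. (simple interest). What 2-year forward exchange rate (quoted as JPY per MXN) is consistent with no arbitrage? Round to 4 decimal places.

T = 2 years.
Growth of 1 MXN over T: 1 + 0.0608×2 = 1.121600.
JPY accumulates by 1 + 0.0867×2 = 1.173400.
Forward (MXN per JPY) = 0.11939 × 1.121600 / 1.173400 = 0.1141195.
Invert for JPY per MXN: 1 / 0.1141195 = 8.7627.

8.7627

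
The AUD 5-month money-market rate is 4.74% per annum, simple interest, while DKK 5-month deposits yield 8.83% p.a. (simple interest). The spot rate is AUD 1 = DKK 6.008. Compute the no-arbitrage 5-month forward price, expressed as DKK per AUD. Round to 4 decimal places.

6.1084

T = 5/12 years.
Growth of 1 DKK over T: 1 + 0.0883×5/12 = 1.0367917.
AUD accumulates by 1 + 0.0474×5/12 = 1.019750.
CIP: F = S · (grow DKK)/(grow AUD) = 6.008 × 1.0367917/1.019750 = 6.108404 DKK per AUD.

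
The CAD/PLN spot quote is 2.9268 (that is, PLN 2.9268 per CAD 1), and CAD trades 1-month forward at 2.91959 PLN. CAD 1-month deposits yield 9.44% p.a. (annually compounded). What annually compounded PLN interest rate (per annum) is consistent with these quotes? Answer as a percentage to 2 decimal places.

T = 1/12 years.
By CIP, F/S equals the PLN-to-CAD growth ratio: 2.91959/2.9268 = 0.9975366.
CAD growth factor: (1 + 0.0944)^(1/12) = 1.0075455.
That pins the PLN growth at 1.0050635.
Annualise: 1.0050635^(12/1) − 1 = 0.062483 = 6.25%.

6.25%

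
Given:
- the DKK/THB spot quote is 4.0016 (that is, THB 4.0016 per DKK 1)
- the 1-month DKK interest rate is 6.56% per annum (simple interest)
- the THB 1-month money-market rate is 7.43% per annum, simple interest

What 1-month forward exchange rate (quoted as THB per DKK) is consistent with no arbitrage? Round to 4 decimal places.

4.0045

T = 1/12 years.
THB accumulates by 1 + 0.0743×1/12 = 1.0061917.
DKK growth factor: 1 + 0.0656×1/12 = 1.0054667.
CIP: F = S · (grow THB)/(grow DKK) = 4.0016 × 1.0061917/1.0054667 = 4.004485 THB per DKK.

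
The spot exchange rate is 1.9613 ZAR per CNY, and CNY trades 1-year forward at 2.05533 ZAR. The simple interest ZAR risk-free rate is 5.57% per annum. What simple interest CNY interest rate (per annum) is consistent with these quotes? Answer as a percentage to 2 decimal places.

T = 1 year.
By CIP, F/S equals the ZAR-to-CNY growth ratio: 2.05533/1.9613 = 1.0479427.
ZAR growth factor: 1 + 0.0557×1 = 1.055700.
Hence g_CNY = 1.0074024.
r = (1.0074024 − 1)/1 = 0.007402 → 0.74%.

0.74%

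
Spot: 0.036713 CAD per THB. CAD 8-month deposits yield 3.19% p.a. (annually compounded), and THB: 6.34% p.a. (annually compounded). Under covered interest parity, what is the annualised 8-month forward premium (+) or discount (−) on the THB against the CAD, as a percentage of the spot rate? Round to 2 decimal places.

T = 8/12 years.
No-arbitrage forward: 0.036713 × 1.0211552 / 1.0418322 = 0.035984366 CAD/THB.
(F − S)/S ÷ T = (0.035984366 − 0.036713)/0.036713/(8/12) = -0.029770 → -2.98%.

-2.98%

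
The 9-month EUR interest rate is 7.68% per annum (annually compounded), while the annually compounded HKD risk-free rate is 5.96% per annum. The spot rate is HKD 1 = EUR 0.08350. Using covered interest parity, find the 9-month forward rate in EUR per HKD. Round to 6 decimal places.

T = 9/12 years.
EUR growth factor: (1 + 0.0768)^(9/12) = 1.057064.
HKD growth factor: (1 + 0.0596)^(9/12) = 1.044375.
So F = 0.0835 × 1.057064 / 1.044375 = 0.08451451 (EUR/HKD).

0.084515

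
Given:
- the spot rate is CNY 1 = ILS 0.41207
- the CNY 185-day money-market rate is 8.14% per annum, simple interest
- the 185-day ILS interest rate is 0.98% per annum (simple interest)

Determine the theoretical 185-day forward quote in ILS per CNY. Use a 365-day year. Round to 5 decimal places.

T = 185/365 years.
Growth of 1 ILS over T: 1 + 0.0098×185/365 = 1.0049671.
CNY accumulates by 1 + 0.0814×185/365 = 1.0412575.
Forward (ILS per CNY) = 0.41207 × 1.0049671 / 1.0412575 = 0.3977083.

0.39771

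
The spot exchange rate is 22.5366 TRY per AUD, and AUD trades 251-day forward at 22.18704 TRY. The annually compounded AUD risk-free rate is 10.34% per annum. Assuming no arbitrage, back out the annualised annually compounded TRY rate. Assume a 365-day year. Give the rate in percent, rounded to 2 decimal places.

T = 251/365 years.
CIP gives F = S · g_TRY/g_AUD, so g_TRY/g_AUD = 22.18704/22.5366 = 0.9844892.
AUD growth factor: (1 + 0.1034)^(251/365) = 1.0700061.
That pins the TRY growth at 1.0534094.
r = 1.0534094^(365/251) − 1 = 0.078600 → 7.86%.

7.86%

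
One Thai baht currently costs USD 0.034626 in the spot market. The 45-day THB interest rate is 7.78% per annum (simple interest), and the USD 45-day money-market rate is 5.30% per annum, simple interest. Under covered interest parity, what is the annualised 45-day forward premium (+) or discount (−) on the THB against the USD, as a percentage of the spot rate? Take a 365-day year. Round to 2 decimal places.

T = 45/365 years.
F = S · g_USD/g_THB = 0.034626 × 1.0065342/1.0095918 = 0.034521133.
Annualised premium = (F − S)/S × (1/T) = (0.034521133 − 0.034626)/0.034626 ÷ (45/365) = -2.46%.

-2.46%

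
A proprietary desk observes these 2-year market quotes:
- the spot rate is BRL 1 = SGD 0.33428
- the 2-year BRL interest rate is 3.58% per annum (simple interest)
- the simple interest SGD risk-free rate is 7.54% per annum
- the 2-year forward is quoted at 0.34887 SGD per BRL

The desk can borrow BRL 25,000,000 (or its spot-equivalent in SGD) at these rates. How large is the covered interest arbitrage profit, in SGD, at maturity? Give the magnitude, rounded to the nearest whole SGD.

T = 2 years.
Keep in BRL, deliver into the forward: 25,000,000·1.071600·0.34887 = SGD 9,346,227.30.
Swap to SGD now, deposit: 25,000,000·0.33428·1.150800 = SGD 9,617,235.60.
The quoted forward undervalues BRL, so borrow BRL, convert to SGD at spot, deposit the SGD at 7.54%, and buy BRL forward at 0.34887 to cover the loan.
Profit = 9,617,235.60 − 9,346,227.30 = SGD 271,008.

SGD 271,008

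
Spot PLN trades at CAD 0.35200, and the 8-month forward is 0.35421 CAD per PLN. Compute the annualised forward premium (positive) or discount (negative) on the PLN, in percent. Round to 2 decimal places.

T = 8/12 years.
PLN trades forward at +0.62784% vs spot over the period.
×(1/T) gives 0.94% p.a.

+0.94%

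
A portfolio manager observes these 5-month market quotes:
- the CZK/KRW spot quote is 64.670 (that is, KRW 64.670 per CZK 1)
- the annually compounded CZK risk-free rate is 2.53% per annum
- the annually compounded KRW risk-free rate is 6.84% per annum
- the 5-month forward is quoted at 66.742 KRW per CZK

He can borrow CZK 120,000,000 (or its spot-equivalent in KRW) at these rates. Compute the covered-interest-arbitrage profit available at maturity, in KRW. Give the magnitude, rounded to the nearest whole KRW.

T = 5/12 years.
Route A — deposit CZK, sell forward: 120,000,000 × 1.010464899977 × 66.742 = KRW 8,092,853,802.51.
Route B — convert at spot, deposit KRW: 120,000,000 × 64.670 × 1.027951086086 = KRW 7,977,311,608.46.
The quoted forward overvalues CZK, so borrow KRW, buy CZK at spot, deposit the CZK at 2.53%, and sell the proceeds forward at 66.742.
Profit = 8,092,853,802.51 − 7,977,311,608.46 = KRW 115,542,194.

KRW 115,542,194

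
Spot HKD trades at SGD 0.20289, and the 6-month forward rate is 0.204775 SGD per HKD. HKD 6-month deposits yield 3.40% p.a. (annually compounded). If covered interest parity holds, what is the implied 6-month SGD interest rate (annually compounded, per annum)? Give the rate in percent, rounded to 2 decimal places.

T = 6/12 years.
F/S = 0.204775/0.20289 = 1.0092907 = (growth of SGD) / (growth of HKD).
The HKD side grows by (1 + 0.0340)^(6/12) = 1.0168579.
That pins the SGD growth at 1.0263052.
r = 1.0263052^(12/6) − 1 = 0.053302 → 5.33%.

5.33%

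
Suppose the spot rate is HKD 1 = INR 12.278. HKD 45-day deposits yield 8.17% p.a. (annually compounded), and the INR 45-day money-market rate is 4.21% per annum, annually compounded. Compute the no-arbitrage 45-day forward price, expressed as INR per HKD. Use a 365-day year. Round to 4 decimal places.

12.2217

T = 45/365 years.
INR accumulates by (1 + 0.0421)^(45/365) = 1.00509707.
HKD accumulates by (1 + 0.0817)^(45/365) = 1.00972928.
So F = 12.278 × 1.00509707 / 1.00972928 = 12.221674 (INR/HKD).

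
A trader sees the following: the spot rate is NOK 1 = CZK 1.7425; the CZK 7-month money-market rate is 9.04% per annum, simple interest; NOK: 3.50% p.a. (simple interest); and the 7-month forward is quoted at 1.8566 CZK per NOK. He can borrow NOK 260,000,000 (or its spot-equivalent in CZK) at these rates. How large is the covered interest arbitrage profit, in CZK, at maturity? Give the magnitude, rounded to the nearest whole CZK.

CZK 15,630,615

T = 7/12 years.
Route A — deposit NOK, sell forward: 260,000,000 × 1.02041666667 × 1.8566 = CZK 492,571,451.67.
Route B — convert at spot, deposit CZK: 260,000,000 × 1.7425 × 1.05273333333 = CZK 476,940,836.67.
The quoted forward overvalues NOK, so borrow CZK, buy NOK at spot, deposit the NOK at 3.50%, and sell the proceeds forward at 1.8566.
The gap between the two covered legs is CZK 15,630,615.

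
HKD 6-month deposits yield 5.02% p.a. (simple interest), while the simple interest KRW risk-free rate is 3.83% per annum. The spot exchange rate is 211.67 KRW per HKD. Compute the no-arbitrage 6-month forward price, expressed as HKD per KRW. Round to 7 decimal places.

0.0047519

T = 6/12 years.
KRW growth factor: 1 + 0.0383×6/12 = 1.019150.
HKD growth factor: 1 + 0.0502×6/12 = 1.025100.
CIP: F = S · (grow KRW)/(grow HKD) = 211.67 × 1.019150/1.025100 = 210.4414 KRW per HKD.
Quoted the other way: 1/210.4414 = 0.0047519 HKD per KRW.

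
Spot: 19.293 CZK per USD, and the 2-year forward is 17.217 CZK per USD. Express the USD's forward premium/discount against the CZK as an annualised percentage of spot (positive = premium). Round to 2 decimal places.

-5.38%

T = 2 years.
(F − S)/S = (17.217 − 19.293)/19.293 = -0.1076038.
Annualise by dividing by T: -0.1076038 / 2 = -0.053802 → -5.38%.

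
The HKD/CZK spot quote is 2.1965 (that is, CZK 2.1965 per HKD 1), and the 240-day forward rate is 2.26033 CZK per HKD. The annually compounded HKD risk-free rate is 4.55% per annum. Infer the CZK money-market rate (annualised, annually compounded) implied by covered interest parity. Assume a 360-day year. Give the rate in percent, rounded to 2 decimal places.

9.14%

T = 240/360 years.
F/S = 2.26033/2.1965 = 1.0290599 = (growth of CZK) / (growth of HKD).
The HKD side grows by (1 + 0.0455)^(240/360) = 1.0301078.
That pins the CZK growth at 1.0600426.
Annualise: 1.0600426^(360/240) − 1 = 0.091403 = 9.14%.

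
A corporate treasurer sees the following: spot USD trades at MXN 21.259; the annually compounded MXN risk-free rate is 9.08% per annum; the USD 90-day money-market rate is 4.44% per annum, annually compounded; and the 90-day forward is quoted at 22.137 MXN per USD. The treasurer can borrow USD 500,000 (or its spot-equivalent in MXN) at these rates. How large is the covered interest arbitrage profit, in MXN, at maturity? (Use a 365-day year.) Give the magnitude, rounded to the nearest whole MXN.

MXN 327,951

T = 90/365 years.
Invest the USD and cover forward: 500,000 × 1.010769441 × 22.137 = MXN 11,187,701.56.
Convert at spot and invest in MXN: 500,000 × 21.259 × 1.0216614772 = MXN 10,859,750.67.
The quoted forward overvalues USD, so borrow MXN, buy USD at spot, deposit the USD at 4.44%, and sell the proceeds forward at 22.137.
Profit = 11,187,701.56 − 10,859,750.67 = MXN 327,951.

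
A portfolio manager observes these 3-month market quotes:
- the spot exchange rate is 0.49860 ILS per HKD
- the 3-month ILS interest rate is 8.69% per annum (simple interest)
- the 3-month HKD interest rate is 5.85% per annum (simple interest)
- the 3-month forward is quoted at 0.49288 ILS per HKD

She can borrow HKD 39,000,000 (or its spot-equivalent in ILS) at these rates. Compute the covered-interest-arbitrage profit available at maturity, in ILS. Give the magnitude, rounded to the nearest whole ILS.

ILS 364,405

T = 3/12 years.
Route A — deposit HKD, sell forward: 39,000,000 × 1.014625 × 0.49288 = ILS 19,503,446.43.
Route B — convert at spot, deposit ILS: 39,000,000 × 0.49860 × 1.021725 = ILS 19,867,851.32.
The quoted forward undervalues HKD, so borrow HKD, convert to ILS at spot, deposit the ILS at 8.69%, and buy HKD forward at 0.49288 to cover the loan.
Profit = 19,867,851.32 − 19,503,446.43 = ILS 364,405.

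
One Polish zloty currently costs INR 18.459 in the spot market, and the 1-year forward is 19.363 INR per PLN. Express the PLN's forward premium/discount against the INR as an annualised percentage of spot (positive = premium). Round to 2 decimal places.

+4.90%

T = 1 year.
Period premium: (19.363 − 18.459)/18.459 = 0.0489734.
×(1/T) gives 4.90% p.a.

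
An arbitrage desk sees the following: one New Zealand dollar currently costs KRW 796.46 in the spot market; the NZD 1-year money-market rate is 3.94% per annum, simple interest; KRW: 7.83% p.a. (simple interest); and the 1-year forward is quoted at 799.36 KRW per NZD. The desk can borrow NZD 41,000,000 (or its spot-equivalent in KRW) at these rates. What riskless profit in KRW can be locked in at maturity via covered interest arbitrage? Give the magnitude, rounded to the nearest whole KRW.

KRW 1,146,689,394

T = 1 year.
Invest the NZD and cover forward: 41,000,000 × 1.039400 × 799.36 = KRW 34,065,046,144.00.
Convert at spot and invest in KRW: 41,000,000 × 796.46 × 1.078300 = KRW 35,211,735,538.00.
The quoted forward undervalues NZD, so borrow NZD, convert to KRW at spot, deposit the KRW at 7.83%, and buy NZD forward at 799.36 to cover the loan.
Arbitrage profit = |34,065,046,144.00 − 35,211,735,538.00| = KRW 1,146,689,394.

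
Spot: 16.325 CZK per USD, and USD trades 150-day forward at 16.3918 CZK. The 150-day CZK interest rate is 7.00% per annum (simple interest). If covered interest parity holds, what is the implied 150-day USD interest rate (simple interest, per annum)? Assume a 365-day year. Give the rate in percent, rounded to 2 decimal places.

5.98%

T = 150/365 years.
CIP gives F = S · g_CZK/g_USD, so g_CZK/g_USD = 16.3918/16.325 = 1.0040919.
The CZK side grows by 1 + 0.0700×150/365 = 1.0287671.
Hence g_USD = 1.0245746.
(1.0245746 − 1)/T = 0.059798, i.e. 5.98%.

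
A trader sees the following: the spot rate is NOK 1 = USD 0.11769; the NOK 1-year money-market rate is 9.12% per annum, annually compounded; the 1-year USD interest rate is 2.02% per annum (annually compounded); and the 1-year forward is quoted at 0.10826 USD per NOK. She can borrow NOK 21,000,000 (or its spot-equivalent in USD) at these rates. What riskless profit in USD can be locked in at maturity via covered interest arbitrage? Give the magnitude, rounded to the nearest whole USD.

T = 1 year.
Route A — deposit NOK, sell forward: 21,000,000 × 1.091200 × 0.10826 = USD 2,480,799.55.
Route B — convert at spot, deposit USD: 21,000,000 × 0.11769 × 1.020200 = USD 2,521,414.10.
The quoted forward undervalues NOK, so borrow NOK, convert to USD at spot, deposit the USD at 2.02%, and buy NOK forward at 0.10826 to cover the loan.
Arbitrage profit = |2,480,799.55 − 2,521,414.10| = USD 40,615.

USD 40,615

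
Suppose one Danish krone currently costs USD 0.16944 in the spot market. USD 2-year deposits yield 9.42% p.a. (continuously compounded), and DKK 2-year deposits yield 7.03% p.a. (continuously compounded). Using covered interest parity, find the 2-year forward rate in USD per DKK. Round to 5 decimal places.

T = 2 years.
USD accumulates by e^(0.0942×2) = 1.2073163.
Growth of 1 DKK over T: e^(0.0703×2) = 1.1509642.
CIP: F = S · (grow USD)/(grow DKK) = 0.16944 × 1.2073163/1.1509642 = 0.1777359 USD per DKK.

0.17774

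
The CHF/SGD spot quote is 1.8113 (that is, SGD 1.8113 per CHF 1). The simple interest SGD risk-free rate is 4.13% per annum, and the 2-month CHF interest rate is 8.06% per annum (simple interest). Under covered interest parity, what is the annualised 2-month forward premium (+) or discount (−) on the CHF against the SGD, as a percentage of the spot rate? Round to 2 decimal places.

T = 2/12 years.
CIP forward (SGD per CHF) = 1.8113 × 1.0068833/1.0134333 = 1.7995932.
(F − S)/S ÷ T = (1.7995932 − 1.8113)/1.8113/(2/12) = -0.038779 → -3.88%.

-3.88%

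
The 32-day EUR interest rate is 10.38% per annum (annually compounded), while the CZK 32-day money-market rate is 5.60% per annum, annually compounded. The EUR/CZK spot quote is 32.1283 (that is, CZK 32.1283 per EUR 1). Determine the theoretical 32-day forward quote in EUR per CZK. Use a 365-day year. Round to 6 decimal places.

T = 32/365 years.
CZK accumulates by (1 + 0.0560)^(32/365) = 1.0047885.
EUR accumulates by (1 + 0.1038)^(32/365) = 1.0086959.
CIP: F = S · (grow CZK)/(grow EUR) = 32.1283 × 1.0047885/1.0086959 = 32.00384 CZK per EUR.
Quoted the other way: 1/32.00384 = 0.031246 EUR per CZK.

0.031246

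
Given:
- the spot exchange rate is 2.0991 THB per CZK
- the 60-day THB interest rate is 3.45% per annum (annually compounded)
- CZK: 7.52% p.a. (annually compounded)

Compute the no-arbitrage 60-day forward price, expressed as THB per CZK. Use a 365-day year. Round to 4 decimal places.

T = 60/365 years.
THB accumulates by (1 + 0.0345)^(60/365) = 1.0055912.
CZK accumulates by (1 + 0.0752)^(60/365) = 1.0119902.
Forward (THB per CZK) = 2.0991 × 1.0055912 / 1.0119902 = 2.085827.

2.0858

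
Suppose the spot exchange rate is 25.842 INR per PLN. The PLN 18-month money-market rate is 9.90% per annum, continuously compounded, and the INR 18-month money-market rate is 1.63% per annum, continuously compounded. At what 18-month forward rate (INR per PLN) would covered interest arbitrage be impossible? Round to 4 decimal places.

T = 18/12 years.
Growth of 1 INR over T: e^(0.0163×18/12) = 1.02475135.
PLN accumulates by e^(0.0990×18/12) = 1.1600928.
CIP: F = S · (grow INR)/(grow PLN) = 25.842 × 1.02475135/1.1600928 = 22.827160 INR per PLN.

22.8272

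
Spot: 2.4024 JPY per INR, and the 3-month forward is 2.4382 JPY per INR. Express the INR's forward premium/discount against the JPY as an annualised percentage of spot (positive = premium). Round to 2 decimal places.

+5.96%

T = 3/12 years.
(F − S)/S = (2.4382 − 2.4024)/2.4024 = 0.0149018.
×(1/T) gives 5.96% p.a.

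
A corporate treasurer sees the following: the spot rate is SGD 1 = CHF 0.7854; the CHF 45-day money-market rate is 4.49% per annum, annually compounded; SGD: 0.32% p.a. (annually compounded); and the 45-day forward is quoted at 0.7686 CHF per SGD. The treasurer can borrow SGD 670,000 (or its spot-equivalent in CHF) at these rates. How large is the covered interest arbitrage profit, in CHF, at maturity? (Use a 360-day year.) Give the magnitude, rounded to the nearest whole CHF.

CHF 13,947

T = 45/360 years.
Keep in SGD, deliver into the forward: 670,000·1.00039944·0.7686 = CHF 515,167.70.
Swap to CHF now, deposit: 670,000·0.7854·1.00550525 = CHF 529,114.96.
The quoted forward undervalues SGD, so borrow SGD, convert to CHF at spot, deposit the CHF at 4.49%, and buy SGD forward at 0.7686 to cover the loan.
The gap between the two covered legs is CHF 13,947.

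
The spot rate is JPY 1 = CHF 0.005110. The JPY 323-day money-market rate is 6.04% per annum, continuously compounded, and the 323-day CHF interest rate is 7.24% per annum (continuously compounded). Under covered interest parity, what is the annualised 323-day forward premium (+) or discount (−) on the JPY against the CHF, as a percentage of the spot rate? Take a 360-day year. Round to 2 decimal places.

+1.21%

T = 323/360 years.
CIP forward (CHF per JPY) = 0.00511 × 1.0671152/1.0556875 = 0.005165315.
Annualised premium = (F − S)/S × (1/T) = (0.005165315 − 0.00511)/0.00511 ÷ (323/360) = 1.21%.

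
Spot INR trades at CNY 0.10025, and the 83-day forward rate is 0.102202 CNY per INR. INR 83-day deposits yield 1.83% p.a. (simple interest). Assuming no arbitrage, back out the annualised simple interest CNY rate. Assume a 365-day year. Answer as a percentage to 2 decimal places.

T = 83/365 years.
F/S = 0.102202/0.10025 = 1.0194713 = (growth of CNY) / (growth of INR).
The INR side grows by 1 + 0.0183×83/365 = 1.0041614.
So the CNY growth factor = 1.0237137.
r = (1.0237137 − 1)/(83/365) = 0.104283 → 10.43%.

10.43%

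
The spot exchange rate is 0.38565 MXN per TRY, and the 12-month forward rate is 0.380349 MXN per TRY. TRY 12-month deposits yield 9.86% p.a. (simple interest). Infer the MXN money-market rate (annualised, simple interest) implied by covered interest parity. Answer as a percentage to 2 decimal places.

8.35%

T = 1 year.
CIP gives F = S · g_MXN/g_TRY, so g_MXN/g_TRY = 0.380349/0.38565 = 0.9862544.
The TRY side grows by 1 + 0.0986×1 = 1.098600.
That pins the MXN growth at 1.0834991.
r = (1.0834991 − 1)/1 = 0.083499 → 8.35%.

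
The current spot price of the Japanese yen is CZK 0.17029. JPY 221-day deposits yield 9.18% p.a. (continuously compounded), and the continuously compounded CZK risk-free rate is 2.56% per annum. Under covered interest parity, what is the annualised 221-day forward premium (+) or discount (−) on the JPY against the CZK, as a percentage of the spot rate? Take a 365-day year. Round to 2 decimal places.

-6.49%

T = 221/365 years.
No-arbitrage forward: 0.17029 × 1.015621 / 1.0571568 = 0.16359929 CZK/JPY.
(F − S)/S ÷ T = (0.16359929 − 0.17029)/0.17029/(221/365) = -0.064891 → -6.49%.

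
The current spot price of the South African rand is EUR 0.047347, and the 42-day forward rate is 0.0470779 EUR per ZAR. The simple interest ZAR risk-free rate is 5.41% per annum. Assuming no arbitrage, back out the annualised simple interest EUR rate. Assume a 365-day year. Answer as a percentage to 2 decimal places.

0.44%

T = 42/365 years.
By CIP, F/S equals the EUR-to-ZAR growth ratio: 0.0470779/0.047347 = 0.9943164.
The ZAR side grows by 1 + 0.0541×42/365 = 1.0062252.
Hence g_EUR = 1.0005062.
r = (1.0005062 − 1)/(42/365) = 0.004399 → 0.44%.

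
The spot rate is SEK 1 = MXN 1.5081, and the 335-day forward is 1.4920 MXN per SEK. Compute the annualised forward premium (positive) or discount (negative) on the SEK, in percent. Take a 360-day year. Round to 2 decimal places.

-1.15%

T = 335/360 years.
(F − S)/S = (1.4920 − 1.5081)/1.5081 = -0.0106757.
×(1/T) gives -1.15% p.a.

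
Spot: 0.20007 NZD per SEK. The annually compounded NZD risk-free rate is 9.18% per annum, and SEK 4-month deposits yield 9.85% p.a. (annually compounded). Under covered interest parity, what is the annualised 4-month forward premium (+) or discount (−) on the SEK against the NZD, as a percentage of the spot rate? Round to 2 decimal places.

T = 4/12 years.
No-arbitrage forward: 0.20007 × 1.0297087 / 1.0318107 = 0.19966242 NZD/SEK.
Annualised premium = (F − S)/S × (1/T) = (0.19966242 − 0.20007)/0.20007 ÷ (4/12) = -0.61%.

-0.61%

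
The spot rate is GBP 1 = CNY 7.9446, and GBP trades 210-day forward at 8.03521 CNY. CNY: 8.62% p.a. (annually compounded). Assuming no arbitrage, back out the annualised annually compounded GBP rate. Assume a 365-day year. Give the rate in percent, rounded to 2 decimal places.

6.50%

T = 210/365 years.
CIP gives F = S · g_CNY/g_GBP, so g_CNY/g_GBP = 8.03521/7.9446 = 1.0114052.
The CNY side grows by (1 + 0.0862)^(210/365) = 1.0487221.
Hence g_GBP = 1.0368961.
Annualise: 1.0368961^(365/210) − 1 = 0.064999 = 6.50%.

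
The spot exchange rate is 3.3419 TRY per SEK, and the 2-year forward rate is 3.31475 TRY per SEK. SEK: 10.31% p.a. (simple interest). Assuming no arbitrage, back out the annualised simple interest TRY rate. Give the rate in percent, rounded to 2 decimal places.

9.82%

T = 2 years.
F/S = 3.31475/3.3419 = 0.9918759 = (growth of TRY) / (growth of SEK).
The SEK side grows by 1 + 0.1031×2 = 1.206200.
So the TRY growth factor = 1.1964007.
(1.1964007 − 1)/T = 0.098200, i.e. 9.82%.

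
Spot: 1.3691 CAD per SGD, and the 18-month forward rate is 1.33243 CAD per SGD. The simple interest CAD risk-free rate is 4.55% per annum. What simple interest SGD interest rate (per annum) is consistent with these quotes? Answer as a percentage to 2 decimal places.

6.51%

T = 18/12 years.
F/S = 1.33243/1.3691 = 0.9732160 = (growth of CAD) / (growth of SGD).
CAD growth factor: 1 + 0.0455×18/12 = 1.068250.
Hence g_SGD = 1.0976494.
r = (1.0976494 − 1)/(18/12) = 0.065100 → 6.51%.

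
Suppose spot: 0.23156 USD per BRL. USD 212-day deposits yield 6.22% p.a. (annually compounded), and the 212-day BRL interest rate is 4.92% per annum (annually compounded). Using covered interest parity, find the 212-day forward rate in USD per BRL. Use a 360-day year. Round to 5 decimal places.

0.23325

T = 212/360 years.
USD growth factor: (1 + 0.0622)^(212/360) = 1.0361738.
BRL growth factor: (1 + 0.0492)^(212/360) = 1.0286869.
So F = 0.23156 × 1.0361738 / 1.0286869 = 0.2332453 (USD/BRL).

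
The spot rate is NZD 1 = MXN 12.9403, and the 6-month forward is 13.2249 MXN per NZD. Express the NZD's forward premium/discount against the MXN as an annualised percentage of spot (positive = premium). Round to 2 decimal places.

T = 6/12 years.
(F − S)/S = (13.2249 − 12.9403)/12.9403 = 0.0219933.
Annualise by dividing by T: 0.0219933 / (6/12) = 0.043987 → 4.40%.

+4.40%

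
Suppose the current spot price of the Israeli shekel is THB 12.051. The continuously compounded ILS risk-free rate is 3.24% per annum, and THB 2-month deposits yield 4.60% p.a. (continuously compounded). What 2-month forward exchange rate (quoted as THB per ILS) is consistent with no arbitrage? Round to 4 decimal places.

T = 2/12 years.
THB accumulates by e^(0.0460×2/12) = 1.00769613.
ILS growth factor: e^(0.0324×2/12) = 1.00541461.
CIP: F = S · (grow THB)/(grow ILS) = 12.051 × 1.00769613/1.00541461 = 12.078347 THB per ILS.

12.0783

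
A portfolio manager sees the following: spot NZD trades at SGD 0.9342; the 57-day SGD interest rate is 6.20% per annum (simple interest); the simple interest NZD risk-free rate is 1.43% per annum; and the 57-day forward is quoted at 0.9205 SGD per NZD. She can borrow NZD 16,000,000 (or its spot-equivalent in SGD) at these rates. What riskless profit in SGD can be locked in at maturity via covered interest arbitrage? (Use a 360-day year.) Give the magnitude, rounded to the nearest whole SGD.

T = 57/360 years.
Keep in NZD, deliver into the forward: 16,000,000·1.0022641667·0.9205 = SGD 14,761,346.65.
Swap to SGD now, deposit: 16,000,000·0.9342·1.0098166667 = SGD 15,093,931.68.
The quoted forward undervalues NZD, so borrow NZD, convert to SGD at spot, deposit the SGD at 6.20%, and buy NZD forward at 0.9205 to cover the loan.
Profit = 15,093,931.68 − 14,761,346.65 = SGD 332,585.

SGD 332,585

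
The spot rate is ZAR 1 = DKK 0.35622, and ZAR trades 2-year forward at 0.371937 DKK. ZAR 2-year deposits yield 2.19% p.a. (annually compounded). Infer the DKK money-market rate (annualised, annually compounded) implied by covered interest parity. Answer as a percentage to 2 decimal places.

4.42%

T = 2 years.
CIP gives F = S · g_DKK/g_ZAR, so g_DKK/g_ZAR = 0.371937/0.35622 = 1.0441216.
ZAR growth factor: (1 + 0.0219)^2 = 1.0442796.
So the DKK growth factor = 1.0903549.
Annualise: 1.0903549^(1/2) − 1 = 0.044201 = 4.42%.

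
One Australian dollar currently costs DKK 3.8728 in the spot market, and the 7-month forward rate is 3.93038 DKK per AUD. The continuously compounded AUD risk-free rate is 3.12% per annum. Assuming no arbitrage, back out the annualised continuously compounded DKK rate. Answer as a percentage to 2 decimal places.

T = 7/12 years.
F/S = 3.93038/3.8728 = 1.0148678 = (growth of DKK) / (growth of AUD).
The AUD side grows by e^(0.0312×7/12) = 1.0183666.
Hence g_DKK = 1.0335075.
Take logs: ln 1.0335075 / (7/12) = 0.056500, so 5.65%.

5.65%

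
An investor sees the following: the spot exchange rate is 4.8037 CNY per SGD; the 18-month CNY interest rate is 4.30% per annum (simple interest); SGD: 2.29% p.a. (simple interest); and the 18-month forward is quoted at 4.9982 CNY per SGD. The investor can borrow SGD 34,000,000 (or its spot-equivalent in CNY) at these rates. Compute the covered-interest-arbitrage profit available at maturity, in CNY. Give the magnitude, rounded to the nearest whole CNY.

CNY 1,915,884

T = 18/12 years.
Invest the SGD and cover forward: 34,000,000 × 1.034350 × 4.9982 = CNY 175,776,197.78.
Convert at spot and invest in CNY: 34,000,000 × 4.8037 × 1.064500 = CNY 173,860,314.10.
The quoted forward overvalues SGD, so borrow CNY, buy SGD at spot, deposit the SGD at 2.29%, and sell the proceeds forward at 4.9982.
The gap between the two covered legs is CNY 1,915,884.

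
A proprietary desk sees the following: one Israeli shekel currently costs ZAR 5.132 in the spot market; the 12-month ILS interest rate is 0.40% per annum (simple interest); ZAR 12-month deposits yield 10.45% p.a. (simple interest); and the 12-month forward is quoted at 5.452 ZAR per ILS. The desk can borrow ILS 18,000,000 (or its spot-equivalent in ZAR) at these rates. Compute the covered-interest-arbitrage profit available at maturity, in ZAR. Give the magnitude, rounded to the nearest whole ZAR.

T = 1 year.
Route A — deposit ILS, sell forward: 18,000,000 × 1.004000 × 5.452 = ZAR 98,528,544.00.
Route B — convert at spot, deposit ZAR: 18,000,000 × 5.132 × 1.104500 = ZAR 102,029,292.00.
The quoted forward undervalues ILS, so borrow ILS, convert to ZAR at spot, deposit the ZAR at 10.45%, and buy ILS forward at 5.452 to cover the loan.
Arbitrage profit = |98,528,544.00 − 102,029,292.00| = ZAR 3,500,748.

ZAR 3,500,748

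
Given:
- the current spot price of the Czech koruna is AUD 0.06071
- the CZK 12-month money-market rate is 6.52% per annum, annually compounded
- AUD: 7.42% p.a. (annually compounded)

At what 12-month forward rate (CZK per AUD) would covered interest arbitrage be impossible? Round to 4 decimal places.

T = 1 year.
Growth of 1 AUD over T: (1 + 0.0742)^1 = 1.074200.
Growth of 1 CZK over T: (1 + 0.0652)^1 = 1.065200.
So F = 0.06071 × 1.074200 / 1.065200 = 0.061222946 (AUD/CZK).
Invert for CZK per AUD: 1 / 0.061222946 = 16.3337.

16.3337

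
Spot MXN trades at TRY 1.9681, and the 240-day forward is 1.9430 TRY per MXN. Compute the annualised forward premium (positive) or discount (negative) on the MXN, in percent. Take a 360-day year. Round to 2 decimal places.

T = 240/360 years.
(F − S)/S = (1.9430 − 1.9681)/1.9681 = -0.0127534.
Per annum: -0.0127534 / (240/360) = -0.019130 = -1.91%.

-1.91%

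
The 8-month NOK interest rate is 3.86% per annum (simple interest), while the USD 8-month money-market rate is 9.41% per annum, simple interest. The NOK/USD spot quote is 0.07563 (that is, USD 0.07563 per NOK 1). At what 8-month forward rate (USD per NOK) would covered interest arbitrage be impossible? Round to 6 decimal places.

0.078358

T = 8/12 years.
USD growth factor: 1 + 0.0941×8/12 = 1.0627333.
NOK accumulates by 1 + 0.0386×8/12 = 1.0257333.
Forward (USD per NOK) = 0.07563 × 1.0627333 / 1.0257333 = 0.07835811.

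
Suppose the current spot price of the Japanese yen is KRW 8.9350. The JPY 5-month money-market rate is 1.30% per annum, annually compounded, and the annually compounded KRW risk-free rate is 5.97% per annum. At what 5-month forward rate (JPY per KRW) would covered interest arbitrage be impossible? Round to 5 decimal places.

0.10984

T = 5/12 years.
KRW growth factor: (1 + 0.0597)^(5/12) = 1.024455.
JPY accumulates by (1 + 0.0130)^(5/12) = 1.0053963.
So F = 8.935 × 1.024455 / 1.0053963 = 9.104375 (KRW/JPY).
Quoted the other way: 1/9.104375 = 0.10984 JPY per KRW.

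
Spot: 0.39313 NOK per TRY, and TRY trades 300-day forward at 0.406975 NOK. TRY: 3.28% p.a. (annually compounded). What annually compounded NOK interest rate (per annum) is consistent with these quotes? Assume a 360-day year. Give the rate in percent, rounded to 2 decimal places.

T = 300/360 years.
By CIP, F/S equals the NOK-to-TRY growth ratio: 0.406975/0.39313 = 1.0352174.
The TRY side grows by (1 + 0.0328)^(300/360) = 1.0272596.
Hence g_NOK = 1.063437.
r = 1.063437^(360/300) − 1 = 0.076599 → 7.66%.

7.66%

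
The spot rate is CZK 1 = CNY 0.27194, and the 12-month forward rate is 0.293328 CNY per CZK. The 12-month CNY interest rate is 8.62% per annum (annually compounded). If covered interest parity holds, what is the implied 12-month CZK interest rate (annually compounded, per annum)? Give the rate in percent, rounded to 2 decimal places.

T = 1 year.
CIP gives F = S · g_CNY/g_CZK, so g_CNY/g_CZK = 0.293328/0.27194 = 1.0786497.
CNY growth factor: (1 + 0.0862)^1 = 1.086200.
That pins the CZK growth at 1.0069998.
Annualise: 1.0069998^(1/1) − 1 = 0.007000 = 0.70%.

0.70%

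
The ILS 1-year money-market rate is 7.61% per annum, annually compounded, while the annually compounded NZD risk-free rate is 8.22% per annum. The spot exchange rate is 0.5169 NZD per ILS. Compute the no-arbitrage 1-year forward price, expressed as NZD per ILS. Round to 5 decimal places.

0.51983

T = 1 year.
Growth of 1 NZD over T: (1 + 0.0822)^1 = 1.082200.
Growth of 1 ILS over T: (1 + 0.0761)^1 = 1.076100.
So F = 0.5169 × 1.082200 / 1.076100 = 0.5198301 (NZD/ILS).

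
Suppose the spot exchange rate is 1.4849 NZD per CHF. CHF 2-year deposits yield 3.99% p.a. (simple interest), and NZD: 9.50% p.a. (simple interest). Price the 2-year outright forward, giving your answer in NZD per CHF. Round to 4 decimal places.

T = 2 years.
NZD growth factor: 1 + 0.0950×2 = 1.190000.
Growth of 1 CHF over T: 1 + 0.0399×2 = 1.079800.
CIP: F = S · (grow NZD)/(grow CHF) = 1.4849 × 1.190000/1.079800 = 1.636443 NZD per CHF.

1.6364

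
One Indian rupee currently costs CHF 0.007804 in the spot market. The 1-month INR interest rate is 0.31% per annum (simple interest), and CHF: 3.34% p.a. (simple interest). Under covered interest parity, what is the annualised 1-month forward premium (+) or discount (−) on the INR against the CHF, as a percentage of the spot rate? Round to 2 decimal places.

T = 1/12 years.
No-arbitrage forward: 0.007804 × 1.0027833 / 1.0002583 = 0.007823700 CHF/INR.
(F − S)/S ÷ T = (0.007823700 − 0.007804)/0.007804/(1/12) = 0.030292 → 3.03%.

+3.03%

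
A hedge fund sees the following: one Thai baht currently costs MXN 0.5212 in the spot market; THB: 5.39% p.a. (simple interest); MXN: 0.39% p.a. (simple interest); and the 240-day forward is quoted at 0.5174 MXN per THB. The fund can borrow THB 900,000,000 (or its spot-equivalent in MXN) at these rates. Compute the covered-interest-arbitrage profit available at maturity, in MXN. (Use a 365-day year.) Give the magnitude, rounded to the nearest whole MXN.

T = 240/365 years.
Route A — deposit THB, sell forward: 900,000,000 × 1.03544109589 × 0.5174 = MXN 482,163,500.71.
Route B — convert at spot, deposit MXN: 900,000,000 × 0.5212 × 1.00256438356 = MXN 470,282,901.04.
The quoted forward overvalues THB, so borrow MXN, buy THB at spot, deposit the THB at 5.39%, and sell the proceeds forward at 0.5174.
Arbitrage profit = |482,163,500.71 − 470,282,901.04| = MXN 11,880,600.

MXN 11,880,600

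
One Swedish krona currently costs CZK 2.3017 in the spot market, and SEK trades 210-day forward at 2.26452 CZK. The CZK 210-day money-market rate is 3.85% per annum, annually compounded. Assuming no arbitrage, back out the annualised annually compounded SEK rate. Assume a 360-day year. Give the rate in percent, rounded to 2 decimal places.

T = 210/360 years.
F/S = 2.26452/2.3017 = 0.9838467 = (growth of CZK) / (growth of SEK).
CZK growth factor: (1 + 0.0385)^(210/360) = 1.0222814.
That pins the SEK growth at 1.0390657.
r = 1.0390657^(360/210) − 1 = 0.067901 → 6.79%.

6.79%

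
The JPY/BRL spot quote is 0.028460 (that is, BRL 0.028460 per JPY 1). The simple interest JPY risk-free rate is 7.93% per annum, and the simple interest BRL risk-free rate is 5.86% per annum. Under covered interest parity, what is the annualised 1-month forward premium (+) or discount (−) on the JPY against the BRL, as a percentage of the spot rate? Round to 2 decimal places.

-2.06%

T = 1/12 years.
F = S · g_BRL/g_JPY = 0.02846 × 1.0048833/1.0066083 = 0.028411229.
Annualised premium = (F − S)/S × (1/T) = (0.028411229 − 0.02846)/0.02846 ÷ (1/12) = -2.06%.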